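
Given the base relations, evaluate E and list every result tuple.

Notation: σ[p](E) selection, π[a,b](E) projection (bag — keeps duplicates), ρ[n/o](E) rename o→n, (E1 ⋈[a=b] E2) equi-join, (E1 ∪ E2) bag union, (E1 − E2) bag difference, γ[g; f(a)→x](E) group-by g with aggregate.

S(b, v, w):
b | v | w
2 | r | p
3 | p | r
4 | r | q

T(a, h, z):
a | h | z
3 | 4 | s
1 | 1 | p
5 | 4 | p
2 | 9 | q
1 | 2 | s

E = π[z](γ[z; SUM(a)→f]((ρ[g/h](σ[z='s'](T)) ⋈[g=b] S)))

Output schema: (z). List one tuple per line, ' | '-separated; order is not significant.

Row counts bottom-up:
  T → 5
  σ[z='s'](T) → 2
  ρ[g/h](σ[z='s'](T)) → 2
  S → 3
  (ρ[g/h](σ[z='s'](T)) ⋈[g=b] S) → 2
  γ[z; SUM(a)→f]((ρ[g/h](σ[z='s'](T)) ⋈[g=b] S)) → 1
  π[z](γ[z; SUM(a)→f]((ρ[g/h](σ[z='s'](T)) ⋈[g=b] S))) → 1

== RESULT ==
z
s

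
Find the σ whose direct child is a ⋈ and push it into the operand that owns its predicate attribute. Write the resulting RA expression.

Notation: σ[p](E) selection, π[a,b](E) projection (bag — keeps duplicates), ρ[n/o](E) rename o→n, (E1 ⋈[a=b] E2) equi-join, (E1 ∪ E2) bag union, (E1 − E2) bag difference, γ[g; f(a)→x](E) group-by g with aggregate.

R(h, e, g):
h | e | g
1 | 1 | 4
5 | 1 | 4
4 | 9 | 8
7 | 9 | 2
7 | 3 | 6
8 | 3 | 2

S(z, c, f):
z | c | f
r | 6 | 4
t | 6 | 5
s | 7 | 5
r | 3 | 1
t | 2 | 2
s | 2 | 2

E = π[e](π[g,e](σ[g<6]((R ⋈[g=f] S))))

σ filters on g, owned by the left side.
E' = π[e](π[g,e]((σ[g<6](R) ⋈[g=f] S)))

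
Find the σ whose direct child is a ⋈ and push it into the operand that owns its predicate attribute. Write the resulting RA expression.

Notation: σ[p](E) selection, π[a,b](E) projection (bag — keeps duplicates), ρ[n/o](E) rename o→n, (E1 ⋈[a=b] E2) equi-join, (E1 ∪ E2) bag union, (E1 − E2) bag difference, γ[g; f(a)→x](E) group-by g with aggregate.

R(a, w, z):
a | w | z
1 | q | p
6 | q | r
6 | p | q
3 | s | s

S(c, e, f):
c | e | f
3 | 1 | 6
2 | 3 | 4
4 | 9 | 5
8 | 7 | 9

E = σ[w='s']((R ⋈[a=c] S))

σ filters on w, owned by the left side.
E' = (σ[w='s'](R) ⋈[a=c] S)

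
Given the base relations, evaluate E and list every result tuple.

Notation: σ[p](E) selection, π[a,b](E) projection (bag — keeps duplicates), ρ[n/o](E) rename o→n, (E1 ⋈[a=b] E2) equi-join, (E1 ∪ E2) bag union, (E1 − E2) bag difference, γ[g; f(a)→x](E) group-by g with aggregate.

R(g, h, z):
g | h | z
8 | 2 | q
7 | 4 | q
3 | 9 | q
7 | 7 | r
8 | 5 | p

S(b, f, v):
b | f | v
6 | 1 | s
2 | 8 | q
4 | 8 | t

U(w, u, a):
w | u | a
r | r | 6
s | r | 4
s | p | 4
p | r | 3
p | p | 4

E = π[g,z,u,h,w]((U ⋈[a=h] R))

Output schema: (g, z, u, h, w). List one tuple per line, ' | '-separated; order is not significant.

Stepwise |·|:
  U → 5
  R → 5
  (U ⋈[a=h] R) → 3
  π[g,z,u,h,w]((U ⋈[a=h] R)) → 3

== RESULT ==
g | z | u | h | w
7 | q | p | 4 | p
7 | q | p | 4 | s
7 | q | r | 4 | s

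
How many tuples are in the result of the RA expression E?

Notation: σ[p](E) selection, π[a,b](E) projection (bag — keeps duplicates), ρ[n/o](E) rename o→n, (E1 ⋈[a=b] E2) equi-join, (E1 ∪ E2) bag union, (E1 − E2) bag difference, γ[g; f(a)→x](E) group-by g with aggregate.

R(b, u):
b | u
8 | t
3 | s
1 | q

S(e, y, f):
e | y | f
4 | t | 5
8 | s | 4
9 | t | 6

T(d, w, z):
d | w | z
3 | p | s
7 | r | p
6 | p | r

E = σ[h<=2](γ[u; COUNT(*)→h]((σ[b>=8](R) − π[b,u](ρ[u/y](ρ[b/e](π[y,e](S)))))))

Row counts bottom-up:
  R → 3
  σ[b>=8](R) → 1
  S → 3
  π[y,e](S) → 3
  ρ[b/e](π[y,e](S)) → 3
  ρ[u/y](ρ[b/e](π[y,e](S))) → 3
  π[b,u](ρ[u/y](ρ[b/e](π[y,e](S)))) → 3
  (σ[b>=8](R) − π[b,u](ρ[u/y](ρ[b/e](π[y,e](S))))) → 1
  γ[u; COUNT(*)→h]((σ[b>=8](R) − π[b,u](ρ[u/y](ρ[b/e](π[y,e](S)))))) → 1
  σ[h<=2](γ[u; COUNT(*)→h]((σ[b>=8](R) − π[b,u](ρ[u/y](ρ[b/e](π[y,e](S))))))) → 1

|E| = 1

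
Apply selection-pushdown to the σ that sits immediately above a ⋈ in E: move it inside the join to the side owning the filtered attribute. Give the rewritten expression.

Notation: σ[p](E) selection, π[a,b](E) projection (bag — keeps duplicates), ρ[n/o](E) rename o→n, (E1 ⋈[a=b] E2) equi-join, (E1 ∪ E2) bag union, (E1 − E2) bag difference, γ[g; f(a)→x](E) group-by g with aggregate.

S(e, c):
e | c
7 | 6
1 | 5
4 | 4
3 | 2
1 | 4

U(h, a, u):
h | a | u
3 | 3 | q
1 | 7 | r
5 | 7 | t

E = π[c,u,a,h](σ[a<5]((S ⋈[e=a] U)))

σ filters on a, owned by the right side.
E' = π[c,u,a,h]((S ⋈[e=a] σ[a<5](U)))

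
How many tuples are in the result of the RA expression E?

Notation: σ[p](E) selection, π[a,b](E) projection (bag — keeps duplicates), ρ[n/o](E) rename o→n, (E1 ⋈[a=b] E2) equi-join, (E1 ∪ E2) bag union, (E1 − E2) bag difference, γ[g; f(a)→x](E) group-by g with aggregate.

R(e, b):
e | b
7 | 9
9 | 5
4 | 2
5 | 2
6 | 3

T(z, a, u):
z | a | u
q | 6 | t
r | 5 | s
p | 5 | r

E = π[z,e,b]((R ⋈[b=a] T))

Subexpression sizes:
  R → 5
  T → 3
  (R ⋈[b=a] T) → 2
  π[z,e,b]((R ⋈[b=a] T)) → 2

|E| = 2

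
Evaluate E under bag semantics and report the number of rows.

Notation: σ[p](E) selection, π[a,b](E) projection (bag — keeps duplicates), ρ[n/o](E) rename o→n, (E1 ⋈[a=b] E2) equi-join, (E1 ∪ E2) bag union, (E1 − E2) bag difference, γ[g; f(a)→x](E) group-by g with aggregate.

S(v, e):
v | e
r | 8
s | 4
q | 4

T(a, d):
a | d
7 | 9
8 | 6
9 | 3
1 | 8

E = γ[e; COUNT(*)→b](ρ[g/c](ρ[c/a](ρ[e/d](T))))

Subexpression sizes:
  T → 4
  ρ[e/d](T) → 4
  ρ[c/a](ρ[e/d](T)) → 4
  ρ[g/c](ρ[c/a](ρ[e/d](T))) → 4
  γ[e; COUNT(*)→b](ρ[g/c](ρ[c/a](ρ[e/d](T)))) → 4

|E| = 4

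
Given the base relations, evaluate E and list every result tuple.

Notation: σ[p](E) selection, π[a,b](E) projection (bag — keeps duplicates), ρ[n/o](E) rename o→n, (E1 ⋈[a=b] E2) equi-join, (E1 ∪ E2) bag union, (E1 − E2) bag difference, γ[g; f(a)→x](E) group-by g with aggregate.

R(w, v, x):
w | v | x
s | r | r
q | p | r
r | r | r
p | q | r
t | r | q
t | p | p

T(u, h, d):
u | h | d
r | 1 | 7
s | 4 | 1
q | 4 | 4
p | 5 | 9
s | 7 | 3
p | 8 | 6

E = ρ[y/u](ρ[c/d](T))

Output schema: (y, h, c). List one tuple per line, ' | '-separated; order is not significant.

Subexpression sizes:
  T → 6
  ρ[c/d](T) → 6
  ρ[y/u](ρ[c/d](T)) → 6

== RESULT ==
y | h | c
p | 5 | 9
p | 8 | 6
q | 4 | 4
r | 1 | 7
s | 4 | 1
s | 7 | 3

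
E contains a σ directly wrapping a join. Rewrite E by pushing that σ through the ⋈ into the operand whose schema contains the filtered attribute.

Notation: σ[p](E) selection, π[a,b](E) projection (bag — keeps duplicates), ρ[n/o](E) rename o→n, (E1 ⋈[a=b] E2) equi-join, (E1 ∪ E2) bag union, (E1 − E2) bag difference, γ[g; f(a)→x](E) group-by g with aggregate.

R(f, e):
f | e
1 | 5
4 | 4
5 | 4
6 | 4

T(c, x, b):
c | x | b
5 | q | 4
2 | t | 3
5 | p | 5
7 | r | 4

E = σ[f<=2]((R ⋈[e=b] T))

σ filters on f, owned by the left side.
E' = (σ[f<=2](R) ⋈[e=b] T)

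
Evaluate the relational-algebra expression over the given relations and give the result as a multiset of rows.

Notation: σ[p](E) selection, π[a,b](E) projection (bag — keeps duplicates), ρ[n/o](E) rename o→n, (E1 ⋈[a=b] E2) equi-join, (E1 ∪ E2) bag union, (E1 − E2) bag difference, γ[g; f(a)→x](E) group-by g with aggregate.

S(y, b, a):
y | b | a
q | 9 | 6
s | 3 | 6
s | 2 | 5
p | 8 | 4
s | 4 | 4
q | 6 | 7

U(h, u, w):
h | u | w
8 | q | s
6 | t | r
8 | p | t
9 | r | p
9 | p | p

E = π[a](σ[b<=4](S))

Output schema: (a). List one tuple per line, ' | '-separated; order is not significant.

Per-node cardinality:
  S → 6
  σ[b<=4](S) → 3
  π[a](σ[b<=4](S)) → 3

== RESULT ==
a
4
5
6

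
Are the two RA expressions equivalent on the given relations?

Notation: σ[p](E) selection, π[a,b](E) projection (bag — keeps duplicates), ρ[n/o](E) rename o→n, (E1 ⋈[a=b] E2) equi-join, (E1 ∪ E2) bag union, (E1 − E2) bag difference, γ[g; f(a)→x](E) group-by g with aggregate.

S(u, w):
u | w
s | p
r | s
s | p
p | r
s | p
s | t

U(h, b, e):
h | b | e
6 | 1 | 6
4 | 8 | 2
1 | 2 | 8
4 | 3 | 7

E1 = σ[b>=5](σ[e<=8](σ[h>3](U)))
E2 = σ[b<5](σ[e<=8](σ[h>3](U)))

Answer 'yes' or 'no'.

E1 row counts bottom-up:
  U → 4
  σ[h>3](U) → 3
  σ[e<=8](σ[h>3](U)) → 3
  σ[b>=5](σ[e<=8](σ[h>3](U))) → 1
E2 row counts bottom-up:
  U → 4
  σ[h>3](U) → 3
  σ[e<=8](σ[h>3](U)) → 3
  σ[b<5](σ[e<=8](σ[h>3](U))) → 2

E1 result:
h | b | e
4 | 8 | 2
E2 result:
h | b | e
4 | 3 | 7
6 | 1 | 6
Witness: (4, 3, 7) appears 0× in E1 but 1× in E2.

no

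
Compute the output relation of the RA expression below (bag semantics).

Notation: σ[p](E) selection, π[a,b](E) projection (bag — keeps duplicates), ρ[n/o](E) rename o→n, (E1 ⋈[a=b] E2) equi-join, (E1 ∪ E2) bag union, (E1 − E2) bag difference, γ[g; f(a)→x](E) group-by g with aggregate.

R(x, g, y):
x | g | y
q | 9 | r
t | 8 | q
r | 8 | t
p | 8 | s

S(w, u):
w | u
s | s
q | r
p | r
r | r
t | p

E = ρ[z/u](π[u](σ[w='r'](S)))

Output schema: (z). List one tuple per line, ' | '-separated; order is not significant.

Stepwise |·|:
  S → 5
  σ[w='r'](S) → 1
  π[u](σ[w='r'](S)) → 1
  ρ[z/u](π[u](σ[w='r'](S))) → 1

== RESULT ==
z
r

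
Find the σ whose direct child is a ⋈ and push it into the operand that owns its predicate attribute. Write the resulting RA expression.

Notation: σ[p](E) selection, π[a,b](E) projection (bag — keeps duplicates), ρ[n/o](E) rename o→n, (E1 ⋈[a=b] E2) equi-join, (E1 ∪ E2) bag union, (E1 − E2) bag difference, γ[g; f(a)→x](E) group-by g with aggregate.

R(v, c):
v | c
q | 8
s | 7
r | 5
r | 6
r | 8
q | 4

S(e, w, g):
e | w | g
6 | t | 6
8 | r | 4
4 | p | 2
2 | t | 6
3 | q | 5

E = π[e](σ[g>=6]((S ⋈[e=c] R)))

σ filters on g, owned by the left side.
E' = π[e]((σ[g>=6](S) ⋈[e=c] R))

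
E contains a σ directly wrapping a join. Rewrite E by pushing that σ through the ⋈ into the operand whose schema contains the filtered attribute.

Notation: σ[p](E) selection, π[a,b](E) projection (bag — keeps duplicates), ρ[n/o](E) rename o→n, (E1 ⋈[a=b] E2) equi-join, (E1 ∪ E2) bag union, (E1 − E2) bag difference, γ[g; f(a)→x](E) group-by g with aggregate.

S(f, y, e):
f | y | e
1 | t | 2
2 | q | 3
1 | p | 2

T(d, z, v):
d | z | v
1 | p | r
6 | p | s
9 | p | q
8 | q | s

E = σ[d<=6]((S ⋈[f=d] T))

σ filters on d, owned by the right side.
E' = (S ⋈[f=d] σ[d<=6](T))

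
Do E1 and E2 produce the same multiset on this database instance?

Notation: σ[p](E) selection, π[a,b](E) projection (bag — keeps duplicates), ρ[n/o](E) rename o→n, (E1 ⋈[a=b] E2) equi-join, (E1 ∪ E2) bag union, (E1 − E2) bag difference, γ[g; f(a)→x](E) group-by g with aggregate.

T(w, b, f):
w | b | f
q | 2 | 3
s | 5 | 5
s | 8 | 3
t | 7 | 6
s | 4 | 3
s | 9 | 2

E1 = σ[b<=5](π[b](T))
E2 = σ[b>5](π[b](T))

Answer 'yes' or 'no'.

E1 row counts bottom-up:
  T → 6
  π[b](T) → 6
  σ[b<=5](π[b](T)) → 3
E2 row counts bottom-up:
  T → 6
  π[b](T) → 6
  σ[b>5](π[b](T)) → 3

E1 result:
b
2
4
5
E2 result:
b
7
8
9
Witness: (7,) appears 0× in E1 but 1× in E2.

no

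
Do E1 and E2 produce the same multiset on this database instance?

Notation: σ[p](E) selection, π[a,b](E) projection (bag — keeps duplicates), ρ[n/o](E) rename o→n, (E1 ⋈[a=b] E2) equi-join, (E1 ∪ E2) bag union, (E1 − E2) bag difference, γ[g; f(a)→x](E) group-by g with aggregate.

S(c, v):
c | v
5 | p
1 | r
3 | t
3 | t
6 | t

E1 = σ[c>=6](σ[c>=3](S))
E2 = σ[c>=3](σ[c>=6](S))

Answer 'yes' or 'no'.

E1 stepwise |·|:
  S → 5
  σ[c>=3](S) → 4
  σ[c>=6](σ[c>=3](S)) → 1
E2 stepwise |·|:
  S → 5
  σ[c>=6](S) → 1
  σ[c>=3](σ[c>=6](S)) → 1

E1 and E2 produce the same multiset:
c | v
6 | t

yes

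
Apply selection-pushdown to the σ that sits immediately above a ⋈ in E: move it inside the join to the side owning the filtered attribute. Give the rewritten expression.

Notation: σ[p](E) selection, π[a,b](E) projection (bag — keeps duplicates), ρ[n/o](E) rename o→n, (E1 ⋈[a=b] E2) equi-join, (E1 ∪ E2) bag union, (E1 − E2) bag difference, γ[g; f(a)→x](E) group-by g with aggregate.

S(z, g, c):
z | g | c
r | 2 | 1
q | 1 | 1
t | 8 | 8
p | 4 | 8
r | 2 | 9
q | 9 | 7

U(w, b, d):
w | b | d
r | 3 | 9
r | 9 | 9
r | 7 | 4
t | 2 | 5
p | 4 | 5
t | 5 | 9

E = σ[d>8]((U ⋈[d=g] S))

σ filters on d, owned by the left side.
E' = (σ[d>8](U) ⋈[d=g] S)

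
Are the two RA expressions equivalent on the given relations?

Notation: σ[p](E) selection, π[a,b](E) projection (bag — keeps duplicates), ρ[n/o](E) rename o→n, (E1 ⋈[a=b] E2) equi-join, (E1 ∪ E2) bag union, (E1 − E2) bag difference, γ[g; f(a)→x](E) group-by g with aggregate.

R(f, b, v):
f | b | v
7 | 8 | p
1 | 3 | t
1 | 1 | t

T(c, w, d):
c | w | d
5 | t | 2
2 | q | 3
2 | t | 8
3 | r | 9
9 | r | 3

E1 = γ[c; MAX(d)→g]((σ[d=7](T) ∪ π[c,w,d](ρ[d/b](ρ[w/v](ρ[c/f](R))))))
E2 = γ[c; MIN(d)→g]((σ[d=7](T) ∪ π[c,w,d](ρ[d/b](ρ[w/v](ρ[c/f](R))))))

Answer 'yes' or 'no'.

E1 stepwise |·|:
  T → 5
  σ[d=7](T) → 0
  R → 3
  ρ[c/f](R) → 3
  ρ[w/v](ρ[c/f](R)) → 3
  ρ[d/b](ρ[w/v](ρ[c/f](R))) → 3
  π[c,w,d](ρ[d/b](ρ[w/v](ρ[c/f](R)))) → 3
  (σ[d=7](T) ∪ π[c,w,d](ρ[d/b](ρ[w/v](ρ[c/f](R))))) → 3
  γ[c; MAX(d)→g]((σ[d=7](T) ∪ π[c,w,d](ρ[d/b](ρ[w/v](ρ[c/f](R)))))) → 2
E2 stepwise |·|:
  T → 5
  σ[d=7](T) → 0
  R → 3
  ρ[c/f](R) → 3
  ρ[w/v](ρ[c/f](R)) → 3
  ρ[d/b](ρ[w/v](ρ[c/f](R))) → 3
  π[c,w,d](ρ[d/b](ρ[w/v](ρ[c/f](R)))) → 3
  (σ[d=7](T) ∪ π[c,w,d](ρ[d/b](ρ[w/v](ρ[c/f](R))))) → 3
  γ[c; MIN(d)→g]((σ[d=7](T) ∪ π[c,w,d](ρ[d/b](ρ[w/v](ρ[c/f](R)))))) → 2

E1 result:
c | g
1 | 3
7 | 8
E2 result:
c | g
1 | 1
7 | 8
Witness: (1, 1) appears 0× in E1 but 1× in E2.

no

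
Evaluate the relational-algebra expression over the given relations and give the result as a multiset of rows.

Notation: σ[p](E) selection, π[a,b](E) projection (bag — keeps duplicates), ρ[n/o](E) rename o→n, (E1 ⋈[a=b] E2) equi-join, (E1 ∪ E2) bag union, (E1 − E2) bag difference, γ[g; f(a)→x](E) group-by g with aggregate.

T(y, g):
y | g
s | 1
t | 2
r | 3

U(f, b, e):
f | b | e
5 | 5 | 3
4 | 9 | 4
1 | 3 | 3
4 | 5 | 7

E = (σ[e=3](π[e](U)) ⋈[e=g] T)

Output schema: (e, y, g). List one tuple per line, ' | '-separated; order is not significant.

Subexpression sizes:
  U → 4
  π[e](U) → 4
  σ[e=3](π[e](U)) → 2
  T → 3
  (σ[e=3](π[e](U)) ⋈[e=g] T) → 2

== RESULT ==
e | y | g
3 | r | 3
3 | r | 3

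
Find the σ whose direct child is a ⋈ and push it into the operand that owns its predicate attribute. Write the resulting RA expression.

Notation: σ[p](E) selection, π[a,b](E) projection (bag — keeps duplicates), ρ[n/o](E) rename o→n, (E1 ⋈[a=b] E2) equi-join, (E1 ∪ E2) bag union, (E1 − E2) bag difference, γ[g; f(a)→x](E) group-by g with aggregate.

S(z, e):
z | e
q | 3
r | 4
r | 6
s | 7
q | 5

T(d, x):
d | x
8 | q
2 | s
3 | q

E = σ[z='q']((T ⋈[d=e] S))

σ filters on z, owned by the right side.
E' = (T ⋈[d=e] σ[z='q'](S))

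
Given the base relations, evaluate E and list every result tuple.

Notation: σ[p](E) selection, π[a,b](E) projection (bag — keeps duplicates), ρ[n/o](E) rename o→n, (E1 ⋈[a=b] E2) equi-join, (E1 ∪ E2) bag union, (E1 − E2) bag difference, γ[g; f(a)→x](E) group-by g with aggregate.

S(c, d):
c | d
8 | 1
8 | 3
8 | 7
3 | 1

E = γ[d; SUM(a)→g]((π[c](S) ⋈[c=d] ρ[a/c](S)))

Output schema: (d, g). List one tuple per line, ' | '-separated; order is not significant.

Stepwise |·|:
  S → 4
  π[c](S) → 4
  S → 4
  ρ[a/c](S) → 4
  (π[c](S) ⋈[c=d] ρ[a/c](S)) → 1
  γ[d; SUM(a)→g]((π[c](S) ⋈[c=d] ρ[a/c](S))) → 1

== RESULT ==
d | g
3 | 8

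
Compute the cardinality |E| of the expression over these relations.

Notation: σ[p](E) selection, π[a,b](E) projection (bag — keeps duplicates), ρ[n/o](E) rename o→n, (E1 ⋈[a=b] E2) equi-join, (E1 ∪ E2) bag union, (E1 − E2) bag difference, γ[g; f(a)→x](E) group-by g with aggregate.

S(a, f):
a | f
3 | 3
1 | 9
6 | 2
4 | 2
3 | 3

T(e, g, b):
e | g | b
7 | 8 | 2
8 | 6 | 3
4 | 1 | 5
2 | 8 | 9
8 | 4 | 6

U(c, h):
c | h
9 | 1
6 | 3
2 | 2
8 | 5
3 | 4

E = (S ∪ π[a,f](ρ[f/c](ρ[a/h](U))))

Stepwise |·|:
  S → 5
  U → 5
  ρ[a/h](U) → 5
  ρ[f/c](ρ[a/h](U)) → 5
  π[a,f](ρ[f/c](ρ[a/h](U))) → 5
  (S ∪ π[a,f](ρ[f/c](ρ[a/h](U)))) → 10

|E| = 10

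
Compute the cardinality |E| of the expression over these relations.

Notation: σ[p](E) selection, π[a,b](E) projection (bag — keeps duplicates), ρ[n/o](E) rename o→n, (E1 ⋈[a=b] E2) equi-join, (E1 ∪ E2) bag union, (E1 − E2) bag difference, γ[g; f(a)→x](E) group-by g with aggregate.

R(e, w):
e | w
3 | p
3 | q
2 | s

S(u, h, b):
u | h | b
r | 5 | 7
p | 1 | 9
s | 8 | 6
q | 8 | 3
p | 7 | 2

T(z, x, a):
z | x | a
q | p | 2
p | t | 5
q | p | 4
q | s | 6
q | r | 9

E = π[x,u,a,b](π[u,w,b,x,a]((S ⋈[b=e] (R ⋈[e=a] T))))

Row counts bottom-up:
  S → 5
  R → 3
  T → 5
  (R ⋈[e=a] T) → 1
  (S ⋈[b=e] (R ⋈[e=a] T)) → 1
  π[u,w,b,x,a]((S ⋈[b=e] (R ⋈[e=a] T))) → 1
  π[x,u,a,b](π[u,w,b,x,a]((S ⋈[b=e] (R ⋈[e=a] T)))) → 1

|E| = 1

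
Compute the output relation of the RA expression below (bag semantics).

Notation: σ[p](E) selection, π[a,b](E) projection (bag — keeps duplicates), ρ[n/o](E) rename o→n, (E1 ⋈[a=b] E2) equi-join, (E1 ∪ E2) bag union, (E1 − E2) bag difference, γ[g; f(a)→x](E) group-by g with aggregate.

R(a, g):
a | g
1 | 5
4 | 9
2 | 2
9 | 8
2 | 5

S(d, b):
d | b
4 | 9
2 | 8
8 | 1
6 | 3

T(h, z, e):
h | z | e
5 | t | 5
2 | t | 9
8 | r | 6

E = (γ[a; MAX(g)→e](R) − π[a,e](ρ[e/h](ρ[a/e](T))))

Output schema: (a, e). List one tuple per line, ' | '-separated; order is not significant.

Subexpression sizes:
  R → 5
  γ[a; MAX(g)→e](R) → 4
  T → 3
  ρ[a/e](T) → 3
  ρ[e/h](ρ[a/e](T)) → 3
  π[a,e](ρ[e/h](ρ[a/e](T))) → 3
  (γ[a; MAX(g)→e](R) − π[a,e](ρ[e/h](ρ[a/e](T)))) → 4

== RESULT ==
a | e
1 | 5
2 | 5
4 | 9
9 | 8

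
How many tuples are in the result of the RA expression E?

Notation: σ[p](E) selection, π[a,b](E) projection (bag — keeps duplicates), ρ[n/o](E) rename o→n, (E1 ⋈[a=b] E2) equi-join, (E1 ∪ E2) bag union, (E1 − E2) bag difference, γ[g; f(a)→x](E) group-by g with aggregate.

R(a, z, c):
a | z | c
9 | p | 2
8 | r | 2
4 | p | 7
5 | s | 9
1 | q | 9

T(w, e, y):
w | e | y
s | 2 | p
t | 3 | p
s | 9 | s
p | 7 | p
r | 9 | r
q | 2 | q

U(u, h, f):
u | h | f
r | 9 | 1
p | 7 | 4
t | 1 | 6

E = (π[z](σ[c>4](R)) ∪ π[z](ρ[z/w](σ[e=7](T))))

Subexpression sizes:
  R → 5
  σ[c>4](R) → 3
  π[z](σ[c>4](R)) → 3
  T → 6
  σ[e=7](T) → 1
  ρ[z/w](σ[e=7](T)) → 1
  π[z](ρ[z/w](σ[e=7](T))) → 1
  (π[z](σ[c>4](R)) ∪ π[z](ρ[z/w](σ[e=7](T)))) → 4

|E| = 4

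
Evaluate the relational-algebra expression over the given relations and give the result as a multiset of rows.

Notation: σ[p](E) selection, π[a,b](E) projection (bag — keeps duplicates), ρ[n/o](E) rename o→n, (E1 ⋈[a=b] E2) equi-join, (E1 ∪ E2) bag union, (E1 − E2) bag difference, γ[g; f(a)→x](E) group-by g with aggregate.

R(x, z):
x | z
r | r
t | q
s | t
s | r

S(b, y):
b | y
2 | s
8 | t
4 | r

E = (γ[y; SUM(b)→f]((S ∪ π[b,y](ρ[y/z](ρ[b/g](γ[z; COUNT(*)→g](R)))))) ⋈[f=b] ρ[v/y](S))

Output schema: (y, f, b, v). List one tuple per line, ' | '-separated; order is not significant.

Subexpression sizes:
  S → 3
  R → 4
  γ[z; COUNT(*)→g](R) → 3
  ρ[b/g](γ[z; COUNT(*)→g](R)) → 3
  ρ[y/z](ρ[b/g](γ[z; COUNT(*)→g](R))) → 3
  π[b,y](ρ[y/z](ρ[b/g](γ[z; COUNT(*)→g](R)))) → 3
  (S ∪ π[b,y](ρ[y/z](ρ[b/g](γ[z; COUNT(*)→g](R))))) → 6
  γ[y; SUM(b)→f]((S ∪ π[b,y](ρ[y/z](ρ[b/g](γ[z; COUNT(*)→g](R)))))) → 4
  S → 3
  ρ[v/y](S) → 3
  (γ[y; SUM(b)→f]((S ∪ π[b,y](ρ[y/z](ρ[b/g](γ[z; COUNT(*)→g](R)))))) ⋈[f=b] ρ[v/y](S)) → 1

== RESULT ==
y | f | b | v
s | 2 | 2 | s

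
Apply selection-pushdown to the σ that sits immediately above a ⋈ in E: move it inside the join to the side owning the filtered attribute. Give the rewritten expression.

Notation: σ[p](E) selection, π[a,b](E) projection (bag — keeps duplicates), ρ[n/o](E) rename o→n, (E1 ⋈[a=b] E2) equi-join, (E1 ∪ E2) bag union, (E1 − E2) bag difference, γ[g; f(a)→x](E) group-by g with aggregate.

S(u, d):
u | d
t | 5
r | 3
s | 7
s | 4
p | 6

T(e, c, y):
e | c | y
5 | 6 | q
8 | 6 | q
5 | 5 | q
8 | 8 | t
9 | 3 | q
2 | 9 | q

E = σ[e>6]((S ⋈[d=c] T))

σ filters on e, owned by the right side.
E' = (S ⋈[d=c] σ[e>6](T))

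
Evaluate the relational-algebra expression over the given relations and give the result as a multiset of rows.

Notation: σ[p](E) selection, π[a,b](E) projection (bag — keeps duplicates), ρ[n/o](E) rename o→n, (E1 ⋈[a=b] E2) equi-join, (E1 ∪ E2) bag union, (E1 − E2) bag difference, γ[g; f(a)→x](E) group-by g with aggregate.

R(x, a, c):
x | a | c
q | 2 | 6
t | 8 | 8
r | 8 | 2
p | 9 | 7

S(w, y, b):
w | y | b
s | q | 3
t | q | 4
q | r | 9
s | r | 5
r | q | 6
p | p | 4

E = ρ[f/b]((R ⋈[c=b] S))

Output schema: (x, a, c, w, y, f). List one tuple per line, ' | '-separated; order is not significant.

Subexpression sizes:
  R → 4
  S → 6
  (R ⋈[c=b] S) → 1
  ρ[f/b]((R ⋈[c=b] S)) → 1

== RESULT ==
x | a | c | w | y | f
q | 2 | 6 | r | q | 6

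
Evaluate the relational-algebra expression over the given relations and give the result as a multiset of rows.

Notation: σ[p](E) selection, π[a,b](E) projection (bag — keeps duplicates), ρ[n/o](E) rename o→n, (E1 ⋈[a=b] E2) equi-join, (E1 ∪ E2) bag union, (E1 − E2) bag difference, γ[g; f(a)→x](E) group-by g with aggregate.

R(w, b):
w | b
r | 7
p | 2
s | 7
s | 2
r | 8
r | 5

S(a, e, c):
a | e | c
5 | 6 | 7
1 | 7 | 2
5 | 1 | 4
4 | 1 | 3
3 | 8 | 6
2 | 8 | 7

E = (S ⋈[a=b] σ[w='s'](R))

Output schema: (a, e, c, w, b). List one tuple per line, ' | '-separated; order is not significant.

Per-node cardinality:
  S → 6
  R → 6
  σ[w='s'](R) → 2
  (S ⋈[a=b] σ[w='s'](R)) → 1

== RESULT ==
a | e | c | w | b
2 | 8 | 7 | s | 2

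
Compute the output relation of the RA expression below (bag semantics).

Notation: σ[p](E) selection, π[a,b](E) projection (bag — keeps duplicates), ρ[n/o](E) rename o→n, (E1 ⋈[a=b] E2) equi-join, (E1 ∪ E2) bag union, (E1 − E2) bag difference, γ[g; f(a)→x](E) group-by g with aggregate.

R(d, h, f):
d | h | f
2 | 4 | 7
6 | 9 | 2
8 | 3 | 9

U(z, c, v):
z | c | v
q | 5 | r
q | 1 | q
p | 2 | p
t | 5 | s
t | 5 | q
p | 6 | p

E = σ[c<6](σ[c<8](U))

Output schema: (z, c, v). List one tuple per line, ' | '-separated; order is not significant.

Stepwise |·|:
  U → 6
  σ[c<8](U) → 6
  σ[c<6](σ[c<8](U)) → 5

== RESULT ==
z | c | v
p | 2 | p
q | 1 | q
q | 5 | r
t | 5 | q
t | 5 | s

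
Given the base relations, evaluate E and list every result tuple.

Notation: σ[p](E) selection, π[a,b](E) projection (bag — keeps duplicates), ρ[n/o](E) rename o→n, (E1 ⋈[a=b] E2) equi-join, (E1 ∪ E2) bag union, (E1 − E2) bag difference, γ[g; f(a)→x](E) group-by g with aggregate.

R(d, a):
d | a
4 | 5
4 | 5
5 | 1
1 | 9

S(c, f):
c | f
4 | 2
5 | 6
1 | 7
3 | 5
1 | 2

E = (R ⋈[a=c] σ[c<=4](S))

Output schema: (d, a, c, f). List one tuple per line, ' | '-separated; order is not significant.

Subexpression sizes:
  R → 4
  S → 5
  σ[c<=4](S) → 4
  (R ⋈[a=c] σ[c<=4](S)) → 2

== RESULT ==
d | a | c | f
5 | 1 | 1 | 2
5 | 1 | 1 | 7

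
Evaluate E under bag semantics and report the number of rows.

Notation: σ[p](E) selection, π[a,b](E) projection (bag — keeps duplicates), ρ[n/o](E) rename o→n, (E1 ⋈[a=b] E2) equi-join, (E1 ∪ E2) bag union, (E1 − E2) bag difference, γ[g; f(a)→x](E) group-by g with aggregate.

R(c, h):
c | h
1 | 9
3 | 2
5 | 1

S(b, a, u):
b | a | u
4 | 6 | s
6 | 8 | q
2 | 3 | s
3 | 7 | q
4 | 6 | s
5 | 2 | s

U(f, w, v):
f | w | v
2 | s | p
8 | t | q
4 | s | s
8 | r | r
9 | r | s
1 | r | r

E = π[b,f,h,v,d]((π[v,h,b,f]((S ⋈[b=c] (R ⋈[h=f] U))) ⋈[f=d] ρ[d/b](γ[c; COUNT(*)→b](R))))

Subexpression sizes:
  S → 6
  R → 3
  U → 6
  (R ⋈[h=f] U) → 3
  (S ⋈[b=c] (R ⋈[h=f] U)) → 2
  π[v,h,b,f]((S ⋈[b=c] (R ⋈[h=f] U))) → 2
  R → 3
  γ[c; COUNT(*)→b](R) → 3
  ρ[d/b](γ[c; COUNT(*)→b](R)) → 3
  (π[v,h,b,f]((S ⋈[b=c] (R ⋈[h=f] U))) ⋈[f=d] ρ[d/b](γ[c; COUNT(*)→b](R))) → 3
  π[b,f,h,v,d]((π[v,h,b,f]((S ⋈[b=c] (R ⋈[h=f] U))) ⋈[f=d] ρ[d/b](γ[c; COUNT(*)→b](R)))) → 3

|E| = 3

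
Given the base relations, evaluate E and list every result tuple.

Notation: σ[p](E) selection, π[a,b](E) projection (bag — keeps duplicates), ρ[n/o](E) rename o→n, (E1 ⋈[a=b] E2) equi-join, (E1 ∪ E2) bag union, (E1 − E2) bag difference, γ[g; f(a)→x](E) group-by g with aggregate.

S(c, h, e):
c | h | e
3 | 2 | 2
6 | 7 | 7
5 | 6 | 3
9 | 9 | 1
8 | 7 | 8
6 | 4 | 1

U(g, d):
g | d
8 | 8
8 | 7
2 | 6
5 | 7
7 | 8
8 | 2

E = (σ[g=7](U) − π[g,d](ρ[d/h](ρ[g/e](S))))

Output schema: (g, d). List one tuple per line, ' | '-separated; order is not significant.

Row counts bottom-up:
  U → 6
  σ[g=7](U) → 1
  S → 6
  ρ[g/e](S) → 6
  ρ[d/h](ρ[g/e](S)) → 6
  π[g,d](ρ[d/h](ρ[g/e](S))) → 6
  (σ[g=7](U) − π[g,d](ρ[d/h](ρ[g/e](S)))) → 1

== RESULT ==
g | d
7 | 8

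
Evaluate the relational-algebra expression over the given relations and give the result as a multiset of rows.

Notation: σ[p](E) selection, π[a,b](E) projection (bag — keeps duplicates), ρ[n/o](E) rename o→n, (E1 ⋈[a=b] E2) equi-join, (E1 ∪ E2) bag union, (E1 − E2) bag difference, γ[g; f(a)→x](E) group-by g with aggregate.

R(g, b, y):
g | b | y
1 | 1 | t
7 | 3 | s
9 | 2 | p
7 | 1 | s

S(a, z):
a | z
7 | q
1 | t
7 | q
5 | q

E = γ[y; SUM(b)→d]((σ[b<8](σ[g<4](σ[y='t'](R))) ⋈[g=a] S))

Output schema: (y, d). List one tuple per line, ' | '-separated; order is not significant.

Subexpression sizes:
  R → 4
  σ[y='t'](R) → 1
  σ[g<4](σ[y='t'](R)) → 1
  σ[b<8](σ[g<4](σ[y='t'](R))) → 1
  S → 4
  (σ[b<8](σ[g<4](σ[y='t'](R))) ⋈[g=a] S) → 1
  γ[y; SUM(b)→d]((σ[b<8](σ[g<4](σ[y='t'](R))) ⋈[g=a] S)) → 1

== RESULT ==
y | d
t | 1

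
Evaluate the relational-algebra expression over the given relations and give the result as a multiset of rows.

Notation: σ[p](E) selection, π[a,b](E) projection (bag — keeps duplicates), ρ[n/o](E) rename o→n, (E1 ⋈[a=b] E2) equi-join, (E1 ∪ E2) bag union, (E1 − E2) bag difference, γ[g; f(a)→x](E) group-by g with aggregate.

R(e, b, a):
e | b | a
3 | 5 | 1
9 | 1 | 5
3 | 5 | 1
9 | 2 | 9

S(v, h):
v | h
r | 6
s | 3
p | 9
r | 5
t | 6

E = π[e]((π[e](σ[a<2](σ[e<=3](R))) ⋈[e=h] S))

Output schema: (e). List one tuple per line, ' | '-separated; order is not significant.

Per-node cardinality:
  R → 4
  σ[e<=3](R) → 2
  σ[a<2](σ[e<=3](R)) → 2
  π[e](σ[a<2](σ[e<=3](R))) → 2
  S → 5
  (π[e](σ[a<2](σ[e<=3](R))) ⋈[e=h] S) → 2
  π[e]((π[e](σ[a<2](σ[e<=3](R))) ⋈[e=h] S)) → 2

== RESULT ==
e
3
3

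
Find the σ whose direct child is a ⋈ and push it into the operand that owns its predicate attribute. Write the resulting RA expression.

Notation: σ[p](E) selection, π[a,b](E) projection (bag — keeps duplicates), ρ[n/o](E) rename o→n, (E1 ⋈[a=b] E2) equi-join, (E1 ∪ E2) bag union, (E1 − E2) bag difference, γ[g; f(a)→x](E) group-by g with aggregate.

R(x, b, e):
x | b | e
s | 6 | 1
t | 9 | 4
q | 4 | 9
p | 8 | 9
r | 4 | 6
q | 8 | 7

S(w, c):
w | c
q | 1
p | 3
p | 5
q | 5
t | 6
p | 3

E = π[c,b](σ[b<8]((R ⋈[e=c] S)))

σ filters on b, owned by the left side.
E' = π[c,b]((σ[b<8](R) ⋈[e=c] S))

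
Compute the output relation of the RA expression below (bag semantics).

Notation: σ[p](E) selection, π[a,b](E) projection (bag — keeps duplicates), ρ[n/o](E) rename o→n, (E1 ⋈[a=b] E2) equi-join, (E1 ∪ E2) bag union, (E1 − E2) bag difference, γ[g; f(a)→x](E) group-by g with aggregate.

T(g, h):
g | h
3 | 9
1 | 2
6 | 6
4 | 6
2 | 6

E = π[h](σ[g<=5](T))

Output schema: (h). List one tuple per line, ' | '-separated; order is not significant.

Subexpression sizes:
  T → 5
  σ[g<=5](T) → 4
  π[h](σ[g<=5](T)) → 4

== RESULT ==
h
2
6
6
9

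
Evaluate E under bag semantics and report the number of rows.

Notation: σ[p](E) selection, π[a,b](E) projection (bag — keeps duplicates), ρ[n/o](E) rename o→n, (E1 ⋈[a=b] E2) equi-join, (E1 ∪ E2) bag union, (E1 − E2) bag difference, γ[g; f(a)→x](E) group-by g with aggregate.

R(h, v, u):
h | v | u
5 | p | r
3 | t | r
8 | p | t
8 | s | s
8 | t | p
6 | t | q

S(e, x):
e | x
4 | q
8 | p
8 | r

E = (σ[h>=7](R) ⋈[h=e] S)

Stepwise |·|:
  R → 6
  σ[h>=7](R) → 3
  S → 3
  (σ[h>=7](R) ⋈[h=e] S) → 6

|E| = 6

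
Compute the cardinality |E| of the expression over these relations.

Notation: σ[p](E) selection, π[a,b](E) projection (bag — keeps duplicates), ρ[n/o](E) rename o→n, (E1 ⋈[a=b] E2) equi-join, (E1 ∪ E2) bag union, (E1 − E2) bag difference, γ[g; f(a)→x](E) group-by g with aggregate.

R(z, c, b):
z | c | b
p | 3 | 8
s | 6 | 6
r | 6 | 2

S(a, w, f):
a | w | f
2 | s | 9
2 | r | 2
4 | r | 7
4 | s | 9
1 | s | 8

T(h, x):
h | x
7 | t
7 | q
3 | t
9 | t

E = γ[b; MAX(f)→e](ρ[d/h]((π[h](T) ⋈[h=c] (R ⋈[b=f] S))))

Subexpression sizes:
  T → 4
  π[h](T) → 4
  R → 3
  S → 5
  (R ⋈[b=f] S) → 2
  (π[h](T) ⋈[h=c] (R ⋈[b=f] S)) → 1
  ρ[d/h]((π[h](T) ⋈[h=c] (R ⋈[b=f] S))) → 1
  γ[b; MAX(f)→e](ρ[d/h]((π[h](T) ⋈[h=c] (R ⋈[b=f] S)))) → 1

|E| = 1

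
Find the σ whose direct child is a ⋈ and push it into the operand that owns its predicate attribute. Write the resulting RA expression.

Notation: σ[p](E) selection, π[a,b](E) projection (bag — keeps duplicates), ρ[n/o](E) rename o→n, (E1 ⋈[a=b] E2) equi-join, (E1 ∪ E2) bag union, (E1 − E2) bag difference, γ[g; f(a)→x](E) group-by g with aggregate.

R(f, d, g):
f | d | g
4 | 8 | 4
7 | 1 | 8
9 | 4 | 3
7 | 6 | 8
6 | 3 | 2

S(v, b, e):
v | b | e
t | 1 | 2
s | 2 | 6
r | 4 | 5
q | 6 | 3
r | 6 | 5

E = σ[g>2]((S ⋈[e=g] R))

σ filters on g, owned by the right side.
E' = (S ⋈[e=g] σ[g>2](R))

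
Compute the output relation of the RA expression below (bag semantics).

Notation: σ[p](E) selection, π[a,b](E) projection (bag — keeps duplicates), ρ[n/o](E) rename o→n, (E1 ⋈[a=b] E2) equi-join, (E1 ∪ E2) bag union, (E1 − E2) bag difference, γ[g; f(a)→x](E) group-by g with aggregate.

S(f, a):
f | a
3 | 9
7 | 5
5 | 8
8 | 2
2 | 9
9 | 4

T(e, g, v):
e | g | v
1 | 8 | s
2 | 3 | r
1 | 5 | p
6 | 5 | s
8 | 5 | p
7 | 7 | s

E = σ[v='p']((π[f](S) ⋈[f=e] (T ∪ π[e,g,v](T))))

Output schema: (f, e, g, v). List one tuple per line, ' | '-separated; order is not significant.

Subexpression sizes:
  S → 6
  π[f](S) → 6
  T → 6
  T → 6
  π[e,g,v](T) → 6
  (T ∪ π[e,g,v](T)) → 12
  (π[f](S) ⋈[f=e] (T ∪ π[e,g,v](T))) → 6
  σ[v='p']((π[f](S) ⋈[f=e] (T ∪ π[e,g,v](T)))) → 2

== RESULT ==
f | e | g | v
8 | 8 | 5 | p
8 | 8 | 5 | p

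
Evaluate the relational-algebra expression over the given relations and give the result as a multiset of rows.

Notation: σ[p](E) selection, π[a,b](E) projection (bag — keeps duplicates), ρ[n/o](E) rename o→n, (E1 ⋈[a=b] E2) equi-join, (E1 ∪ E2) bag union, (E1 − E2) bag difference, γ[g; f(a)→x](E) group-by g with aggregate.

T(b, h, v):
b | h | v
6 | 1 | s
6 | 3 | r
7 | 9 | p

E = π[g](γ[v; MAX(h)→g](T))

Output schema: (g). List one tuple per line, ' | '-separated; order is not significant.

Row counts bottom-up:
  T → 3
  γ[v; MAX(h)→g](T) → 3
  π[g](γ[v; MAX(h)→g](T)) → 3

== RESULT ==
g
1
3
9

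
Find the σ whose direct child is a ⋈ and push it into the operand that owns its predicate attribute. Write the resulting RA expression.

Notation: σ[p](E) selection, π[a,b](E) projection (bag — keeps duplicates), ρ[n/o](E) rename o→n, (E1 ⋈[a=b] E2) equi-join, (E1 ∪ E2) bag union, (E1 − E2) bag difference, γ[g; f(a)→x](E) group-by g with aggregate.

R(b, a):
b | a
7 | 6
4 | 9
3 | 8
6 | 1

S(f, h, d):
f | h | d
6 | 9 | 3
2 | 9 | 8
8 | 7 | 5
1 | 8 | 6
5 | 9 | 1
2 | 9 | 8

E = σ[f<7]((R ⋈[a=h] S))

σ filters on f, owned by the right side.
E' = (R ⋈[a=h] σ[f<7](S))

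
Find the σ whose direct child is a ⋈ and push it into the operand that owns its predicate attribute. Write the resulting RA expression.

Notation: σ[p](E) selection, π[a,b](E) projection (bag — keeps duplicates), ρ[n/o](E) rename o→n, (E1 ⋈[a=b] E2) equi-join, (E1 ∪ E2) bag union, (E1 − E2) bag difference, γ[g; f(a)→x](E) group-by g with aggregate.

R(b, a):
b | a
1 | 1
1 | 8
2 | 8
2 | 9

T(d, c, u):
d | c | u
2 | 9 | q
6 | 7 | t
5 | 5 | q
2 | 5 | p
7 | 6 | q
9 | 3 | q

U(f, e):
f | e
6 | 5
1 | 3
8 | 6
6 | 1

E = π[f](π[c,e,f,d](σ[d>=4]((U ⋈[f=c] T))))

σ filters on d, owned by the right side.
E' = π[f](π[c,e,f,d]((U ⋈[f=c] σ[d>=4](T))))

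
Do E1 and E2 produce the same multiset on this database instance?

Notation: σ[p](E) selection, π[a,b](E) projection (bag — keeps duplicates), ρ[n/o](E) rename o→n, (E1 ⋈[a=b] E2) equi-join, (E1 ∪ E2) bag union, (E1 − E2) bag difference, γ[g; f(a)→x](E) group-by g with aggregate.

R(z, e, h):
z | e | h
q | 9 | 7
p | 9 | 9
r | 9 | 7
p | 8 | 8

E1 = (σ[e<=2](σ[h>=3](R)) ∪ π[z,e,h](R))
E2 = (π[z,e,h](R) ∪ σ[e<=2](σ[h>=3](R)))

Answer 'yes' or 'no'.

E1 subexpression sizes:
  R → 4
  σ[h>=3](R) → 4
  σ[e<=2](σ[h>=3](R)) → 0
  R → 4
  π[z,e,h](R) → 4
  (σ[e<=2](σ[h>=3](R)) ∪ π[z,e,h](R)) → 4
E2 subexpression sizes:
  R → 4
  π[z,e,h](R) → 4
  R → 4
  σ[h>=3](R) → 4
  σ[e<=2](σ[h>=3](R)) → 0
  (π[z,e,h](R) ∪ σ[e<=2](σ[h>=3](R))) → 4

E1 and E2 produce the same multiset:
z | e | h
p | 8 | 8
p | 9 | 9
q | 9 | 7
r | 9 | 7

yes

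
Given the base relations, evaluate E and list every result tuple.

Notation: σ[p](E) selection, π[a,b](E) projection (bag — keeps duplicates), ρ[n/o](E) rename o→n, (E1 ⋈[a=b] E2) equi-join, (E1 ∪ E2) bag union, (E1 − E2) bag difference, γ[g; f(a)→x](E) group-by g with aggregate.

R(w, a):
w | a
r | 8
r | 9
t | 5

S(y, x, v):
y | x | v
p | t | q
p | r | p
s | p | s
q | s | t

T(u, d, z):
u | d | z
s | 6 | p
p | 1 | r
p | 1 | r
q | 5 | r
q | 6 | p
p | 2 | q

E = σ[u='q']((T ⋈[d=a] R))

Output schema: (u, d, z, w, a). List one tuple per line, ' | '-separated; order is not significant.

Subexpression sizes:
  T → 6
  R → 3
  (T ⋈[d=a] R) → 1
  σ[u='q']((T ⋈[d=a] R)) → 1

== RESULT ==
u | d | z | w | a
q | 5 | r | t | 5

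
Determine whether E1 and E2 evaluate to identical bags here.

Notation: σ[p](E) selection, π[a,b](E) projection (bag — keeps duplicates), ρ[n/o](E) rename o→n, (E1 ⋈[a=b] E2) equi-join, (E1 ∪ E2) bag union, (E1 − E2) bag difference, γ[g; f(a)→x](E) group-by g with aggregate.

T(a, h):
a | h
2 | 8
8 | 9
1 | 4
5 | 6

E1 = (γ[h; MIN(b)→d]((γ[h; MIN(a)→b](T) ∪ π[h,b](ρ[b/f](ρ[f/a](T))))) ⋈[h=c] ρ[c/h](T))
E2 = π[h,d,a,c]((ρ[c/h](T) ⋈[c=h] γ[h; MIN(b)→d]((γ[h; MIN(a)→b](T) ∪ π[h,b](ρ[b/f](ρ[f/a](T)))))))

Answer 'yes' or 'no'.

E1 row counts bottom-up:
  T → 4
  γ[h; MIN(a)→b](T) → 4
  T → 4
  ρ[f/a](T) → 4
  ρ[b/f](ρ[f/a](T)) → 4
  π[h,b](ρ[b/f](ρ[f/a](T))) → 4
  (γ[h; MIN(a)→b](T) ∪ π[h,b](ρ[b/f](ρ[f/a](T)))) → 8
  γ[h; MIN(b)→d]((γ[h; MIN(a)→b](T) ∪ π[h,b](ρ[b/f](ρ[f/a](T))))) → 4
  T → 4
  ρ[c/h](T) → 4
  (γ[h; MIN(b)→d]((γ[h; MIN(a)→b](T) ∪ π[h,b](ρ[b/f](ρ[f/a](T))))) ⋈[h=c] ρ[c/h](T)) → 4
E2 row counts bottom-up:
  T → 4
  ρ[c/h](T) → 4
  T → 4
  γ[h; MIN(a)→b](T) → 4
  T → 4
  ρ[f/a](T) → 4
  ρ[b/f](ρ[f/a](T)) → 4
  π[h,b](ρ[b/f](ρ[f/a](T))) → 4
  (γ[h; MIN(a)→b](T) ∪ π[h,b](ρ[b/f](ρ[f/a](T)))) → 8
  γ[h; MIN(b)→d]((γ[h; MIN(a)→b](T) ∪ π[h,b](ρ[b/f](ρ[f/a](T))))) → 4
  (ρ[c/h](T) ⋈[c=h] γ[h; MIN(b)→d]((γ[h; MIN(a)→b](T) ∪ π[h,b](ρ[b/f](ρ[f/a](T)))))) → 4
  π[h,d,a,c]((ρ[c/h](T) ⋈[c=h] γ[h; MIN(b)→d]((γ[h; MIN(a)→b](T) ∪ π[h,b](ρ[b/f](ρ[f/a](T))))))) → 4

E1 and E2 produce the same multiset:
h | d | a | c
4 | 1 | 1 | 4
6 | 5 | 5 | 6
8 | 2 | 2 | 8
9 | 8 | 8 | 9

yes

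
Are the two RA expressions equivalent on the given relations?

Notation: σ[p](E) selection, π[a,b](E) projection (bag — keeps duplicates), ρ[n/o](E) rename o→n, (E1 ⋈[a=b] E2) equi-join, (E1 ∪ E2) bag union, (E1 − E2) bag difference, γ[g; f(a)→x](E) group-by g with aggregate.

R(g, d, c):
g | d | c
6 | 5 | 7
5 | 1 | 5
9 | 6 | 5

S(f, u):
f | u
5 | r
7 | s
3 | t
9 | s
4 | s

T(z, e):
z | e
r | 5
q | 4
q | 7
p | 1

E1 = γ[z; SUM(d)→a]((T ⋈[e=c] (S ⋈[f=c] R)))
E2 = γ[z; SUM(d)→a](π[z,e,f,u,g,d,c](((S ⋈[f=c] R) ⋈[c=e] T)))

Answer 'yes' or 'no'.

E1 subexpression sizes:
  T → 4
  S → 5
  R → 3
  (S ⋈[f=c] R) → 3
  (T ⋈[e=c] (S ⋈[f=c] R)) → 3
  γ[z; SUM(d)→a]((T ⋈[e=c] (S ⋈[f=c] R))) → 2
E2 subexpression sizes:
  S → 5
  R → 3
  (S ⋈[f=c] R) → 3
  T → 4
  ((S ⋈[f=c] R) ⋈[c=e] T) → 3
  π[z,e,f,u,g,d,c](((S ⋈[f=c] R) ⋈[c=e] T)) → 3
  γ[z; SUM(d)→a](π[z,e,f,u,g,d,c](((S ⋈[f=c] R) ⋈[c=e] T))) → 2

E1 and E2 produce the same multiset:
z | a
q | 5
r | 7

yes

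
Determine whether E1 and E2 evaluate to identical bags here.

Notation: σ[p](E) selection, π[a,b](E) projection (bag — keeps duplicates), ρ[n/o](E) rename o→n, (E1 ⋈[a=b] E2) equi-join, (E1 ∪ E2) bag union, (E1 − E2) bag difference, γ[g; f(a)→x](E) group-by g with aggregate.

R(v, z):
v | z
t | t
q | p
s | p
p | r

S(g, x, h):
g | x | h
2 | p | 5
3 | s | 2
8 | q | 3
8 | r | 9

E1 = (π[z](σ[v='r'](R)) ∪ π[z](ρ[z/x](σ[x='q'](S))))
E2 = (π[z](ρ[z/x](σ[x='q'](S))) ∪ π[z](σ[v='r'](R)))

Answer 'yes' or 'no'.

E1 stepwise |·|:
  R → 4
  σ[v='r'](R) → 0
  π[z](σ[v='r'](R)) → 0
  S → 4
  σ[x='q'](S) → 1
  ρ[z/x](σ[x='q'](S)) → 1
  π[z](ρ[z/x](σ[x='q'](S))) → 1
  (π[z](σ[v='r'](R)) ∪ π[z](ρ[z/x](σ[x='q'](S)))) → 1
E2 stepwise |·|:
  S → 4
  σ[x='q'](S) → 1
  ρ[z/x](σ[x='q'](S)) → 1
  π[z](ρ[z/x](σ[x='q'](S))) → 1
  R → 4
  σ[v='r'](R) → 0
  π[z](σ[v='r'](R)) → 0
  (π[z](ρ[z/x](σ[x='q'](S))) ∪ π[z](σ[v='r'](R))) → 1

E1 and E2 produce the same multiset:
z
q

yes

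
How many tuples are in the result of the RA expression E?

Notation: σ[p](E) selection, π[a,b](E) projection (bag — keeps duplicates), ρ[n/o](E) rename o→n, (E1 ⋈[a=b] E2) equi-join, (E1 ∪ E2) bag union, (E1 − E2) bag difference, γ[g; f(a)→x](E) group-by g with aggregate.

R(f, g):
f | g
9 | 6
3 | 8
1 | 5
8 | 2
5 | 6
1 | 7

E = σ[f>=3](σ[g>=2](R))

Subexpression sizes:
  R → 6
  σ[g>=2](R) → 6
  σ[f>=3](σ[g>=2](R)) → 4

|E| = 4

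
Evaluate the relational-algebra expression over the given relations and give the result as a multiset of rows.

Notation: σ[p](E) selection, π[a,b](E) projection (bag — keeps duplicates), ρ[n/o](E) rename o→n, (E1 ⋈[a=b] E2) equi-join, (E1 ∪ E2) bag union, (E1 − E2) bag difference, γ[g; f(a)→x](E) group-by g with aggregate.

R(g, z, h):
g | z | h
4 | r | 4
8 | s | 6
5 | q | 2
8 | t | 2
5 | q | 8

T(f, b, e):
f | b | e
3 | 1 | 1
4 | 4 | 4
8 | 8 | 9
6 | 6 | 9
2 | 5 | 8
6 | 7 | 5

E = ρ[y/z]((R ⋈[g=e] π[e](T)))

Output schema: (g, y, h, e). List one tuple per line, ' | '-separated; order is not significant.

Subexpression sizes:
  R → 5
  T → 6
  π[e](T) → 6
  (R ⋈[g=e] π[e](T)) → 5
  ρ[y/z]((R ⋈[g=e] π[e](T))) → 5

== RESULT ==
g | y | h | e
4 | r | 4 | 4
5 | q | 2 | 5
5 | q | 8 | 5
8 | s | 6 | 8
8 | t | 2 | 8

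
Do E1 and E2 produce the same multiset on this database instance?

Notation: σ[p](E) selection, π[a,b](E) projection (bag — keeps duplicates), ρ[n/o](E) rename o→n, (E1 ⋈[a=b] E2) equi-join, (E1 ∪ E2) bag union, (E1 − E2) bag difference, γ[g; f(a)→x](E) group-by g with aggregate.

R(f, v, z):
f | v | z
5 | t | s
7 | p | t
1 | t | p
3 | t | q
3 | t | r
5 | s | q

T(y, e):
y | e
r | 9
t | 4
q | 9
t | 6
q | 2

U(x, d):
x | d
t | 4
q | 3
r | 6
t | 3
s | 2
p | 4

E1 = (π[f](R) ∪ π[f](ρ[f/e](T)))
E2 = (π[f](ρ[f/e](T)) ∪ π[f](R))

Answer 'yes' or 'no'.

E1 per-node cardinality:
  R → 6
  π[f](R) → 6
  T → 5
  ρ[f/e](T) → 5
  π[f](ρ[f/e](T)) → 5
  (π[f](R) ∪ π[f](ρ[f/e](T))) → 11
E2 per-node cardinality:
  T → 5
  ρ[f/e](T) → 5
  π[f](ρ[f/e](T)) → 5
  R → 6
  π[f](R) → 6
  (π[f](ρ[f/e](T)) ∪ π[f](R)) → 11

E1 and E2 produce the same multiset:
f
1
2
3
3
4
5
5
6
7
9
9

yes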